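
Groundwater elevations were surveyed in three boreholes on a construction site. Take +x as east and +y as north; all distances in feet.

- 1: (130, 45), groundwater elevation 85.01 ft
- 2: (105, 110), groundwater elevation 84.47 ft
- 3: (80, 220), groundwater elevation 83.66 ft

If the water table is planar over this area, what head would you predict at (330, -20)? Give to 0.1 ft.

86.6 ft

Three-point gradient (reference 1): Δ to 2 = (-25, 65, -0.54), Δ to 3 = (-50, 175, -1.35).
∂h/∂x = +0.006000, ∂h/∂y = -0.006000 (det = -1125).
h(330, -20) = 85.01 + (+0.006000)·(200) + (-0.006000)·(-65) = 85.01 +1.200 +0.390 = 86.600 ft.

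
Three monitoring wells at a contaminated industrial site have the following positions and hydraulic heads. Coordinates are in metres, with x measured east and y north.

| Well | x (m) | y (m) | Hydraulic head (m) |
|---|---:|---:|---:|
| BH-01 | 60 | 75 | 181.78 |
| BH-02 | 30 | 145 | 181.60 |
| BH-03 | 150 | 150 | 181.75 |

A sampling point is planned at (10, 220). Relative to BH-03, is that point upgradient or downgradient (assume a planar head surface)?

downgradient

Taking BH-01 as reference: BH-02−BH-01 = (-30, 70, -0.18); BH-03−BH-01 = (90, 75, -0.03).
Solve a·Δx + b·Δy = Δh: det = (-30)·75 − 90·70 = -8550.
∂h/∂x = [(-0.18)·75 − (-0.03)·70] / -8550 = +0.001333
∂h/∂y = [(-30)·(-0.03) − 90·(-0.18)] / -8550 = -0.002000
Head at (10, 220) = 181.78 + (+0.001333)·(-50) + (-0.002000)·(145) = 181.42 m.
That is lower than the 181.75 m at BH-03, so the point is downgradient.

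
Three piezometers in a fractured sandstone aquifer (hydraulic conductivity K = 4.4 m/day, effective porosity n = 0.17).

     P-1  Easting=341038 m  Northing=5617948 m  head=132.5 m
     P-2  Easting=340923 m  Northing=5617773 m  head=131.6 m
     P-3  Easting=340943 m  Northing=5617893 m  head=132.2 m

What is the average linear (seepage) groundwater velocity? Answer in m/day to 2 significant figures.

Differences from P-1: to P-2 (Δx, Δy, Δh) = (-115, -175, -0.9); to P-3 = (-95, -55, -0.3).
Solve a·Δx + b·Δy = Δh: det = (-115)·(-55) − (-95)·(-175) = -10300.
∂h/∂x = [(-0.9)·(-55) − (-0.3)·(-175)] / -10300 = +0.0002913
∂h/∂y = [(-115)·(-0.3) − (-95)·(-0.9)] / -10300 = +0.004951
|∇h| = √(0.0002913² + 0.004951²) = 0.00496
Seepage velocity v = K·i/n = 4.4 × 0.00496 / 0.17 = 0.1284 m/day.

0.13 m/day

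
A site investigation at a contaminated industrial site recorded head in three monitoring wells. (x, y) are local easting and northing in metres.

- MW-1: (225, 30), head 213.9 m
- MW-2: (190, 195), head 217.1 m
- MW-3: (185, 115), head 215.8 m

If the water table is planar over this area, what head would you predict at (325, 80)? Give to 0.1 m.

Differences from MW-1: to MW-2 (Δx, Δy, Δh) = (-35, 165, +3.2); to MW-3 = (-40, 85, +1.9).
Determinant of the coordinate differences = (-35)·85 − (-40)·165 = 3625.
∂h/∂x = [(+3.2)·85 − (+1.9)·165] / 3625 = -0.01145
∂h/∂y = [(-35)·(+1.9) − (-40)·(+3.2)] / 3625 = +0.01697
h(325, 80) = 213.9 + (-0.01145)·(100) + (+0.01697)·(50) = 213.9 -1.145 +0.848 = 213.603 m.

213.6 m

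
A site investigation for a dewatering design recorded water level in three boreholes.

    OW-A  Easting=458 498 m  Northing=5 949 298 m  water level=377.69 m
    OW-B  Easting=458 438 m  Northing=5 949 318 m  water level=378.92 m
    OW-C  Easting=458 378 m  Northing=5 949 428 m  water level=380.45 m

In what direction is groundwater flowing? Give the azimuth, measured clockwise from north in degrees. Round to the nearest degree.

100°

With h = a·x + b·y + c and OW-A as origin, the differences give:
  (-60)·a + 20·b = +1.23
  (-120)·a + 130·b = +2.76
Eliminate b (×130 and ×20, subtract): -5400·a = 104.700 → a = ∂h/∂x = -0.01939
Back-substitute: b = ∂h/∂y = +0.003333.
Flow direction (−∇h) has components (+0.01939 E, -0.003333 N).
Azimuth = atan2(E, N) = atan2(+0.01939, -0.003333) = 99.8° ≈ 100°.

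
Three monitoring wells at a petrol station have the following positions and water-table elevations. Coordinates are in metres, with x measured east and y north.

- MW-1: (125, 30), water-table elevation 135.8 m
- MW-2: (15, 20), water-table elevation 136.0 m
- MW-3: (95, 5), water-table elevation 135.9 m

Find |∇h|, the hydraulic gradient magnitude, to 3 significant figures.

With h = a·x + b·y + c and MW-1 as origin, the differences give:
  (-110)·a + (-10)·b = +0.2
  (-30)·a + (-25)·b = +0.1
Eliminate b (×(-25) and ×(-10), subtract): 2450·a = -4.00 → a = ∂h/∂x = -0.001633
Back-substitute: b = ∂h/∂y = -0.002041.
|∇h| = √(-0.001633² + -0.002041²) = 0.002614

0.00261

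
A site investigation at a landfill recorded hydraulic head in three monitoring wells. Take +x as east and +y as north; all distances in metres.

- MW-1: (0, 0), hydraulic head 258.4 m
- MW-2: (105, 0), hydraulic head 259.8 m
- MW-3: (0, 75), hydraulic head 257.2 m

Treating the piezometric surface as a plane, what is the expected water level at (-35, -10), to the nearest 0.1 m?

∂h/∂x = (259.8 − 258.4) / (105 − 0) = +0.01333
∂h/∂y = (257.2 − 258.4) / (75 − 0) = -0.01600
h(-35, -10) = 258.4 + (+0.01333)·(-35) + (-0.01600)·(-10) = 258.4 -0.467 +0.160 = 258.093 m.

258.1 m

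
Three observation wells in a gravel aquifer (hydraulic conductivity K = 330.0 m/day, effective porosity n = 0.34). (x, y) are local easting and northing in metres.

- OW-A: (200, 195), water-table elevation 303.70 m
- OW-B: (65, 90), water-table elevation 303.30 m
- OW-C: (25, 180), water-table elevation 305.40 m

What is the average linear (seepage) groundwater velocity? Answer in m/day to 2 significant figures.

With h = a·x + b·y + c and OW-A as origin, the differences give:
  (-135)·a + (-105)·b = -0.40
  (-175)·a + (-15)·b = +1.70
Eliminate b (×(-15) and ×(-105), subtract): -16350·a = 184.500 → a = ∂h/∂x = -0.01128
Back-substitute: b = ∂h/∂y = +0.01832.
|∇h| = √(-0.01128² + 0.01832²) = 0.02151
Seepage velocity v = K·i/n = 330.0 × 0.02151 / 0.34 = 20.88 m/day.

21 m/day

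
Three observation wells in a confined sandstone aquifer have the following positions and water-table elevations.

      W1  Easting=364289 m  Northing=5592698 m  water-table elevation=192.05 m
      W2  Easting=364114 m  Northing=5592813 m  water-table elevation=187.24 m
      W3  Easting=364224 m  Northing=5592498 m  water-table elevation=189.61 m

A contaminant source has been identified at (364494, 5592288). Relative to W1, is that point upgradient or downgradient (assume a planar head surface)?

upgradient

Taking W1 as reference: W2−W1 = (-175, 115, -4.81); W3−W1 = (-65, -200, -2.44).
Solve a·Δx + b·Δy = Δh: det = (-175)·(-200) − (-65)·115 = 42475.
∂h/∂x = [(-4.81)·(-200) − (-2.44)·115] / 42475 = +0.02925
∂h/∂y = [(-175)·(-2.44) − (-65)·(-4.81)] / 42475 = +0.002692
Head at (364494, 5592288) = 192.05 + (+0.02925)·(205) + (+0.002692)·(-410) = 196.94 m.
That is higher than the 192.05 m at W1, so the point is upgradient.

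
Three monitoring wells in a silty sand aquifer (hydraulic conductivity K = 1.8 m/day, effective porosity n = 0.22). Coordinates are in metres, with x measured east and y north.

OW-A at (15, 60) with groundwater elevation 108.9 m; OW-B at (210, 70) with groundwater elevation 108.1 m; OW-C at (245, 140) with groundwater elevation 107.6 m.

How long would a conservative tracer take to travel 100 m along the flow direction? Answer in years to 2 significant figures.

Taking OW-A as reference: OW-B−OW-A = (195, 10, -0.8); OW-C−OW-A = (230, 80, -1.3).
Solve a·Δx + b·Δy = Δh: det = 195·80 − 230·10 = 13300.
∂h/∂x = [(-0.8)·80 − (-1.3)·10] / 13300 = -0.003835
∂h/∂y = [195·(-1.3) − 230·(-0.8)] / 13300 = -0.005226
|∇h| = √(-0.003835² + -0.005226²) = 0.006482
Seepage velocity v = K·i/n = 1.8 × 0.006482 / 0.22 = 0.05303 m/day.
t = 100 / 0.05303 = 1886 days = 5.16 years.

5.2 years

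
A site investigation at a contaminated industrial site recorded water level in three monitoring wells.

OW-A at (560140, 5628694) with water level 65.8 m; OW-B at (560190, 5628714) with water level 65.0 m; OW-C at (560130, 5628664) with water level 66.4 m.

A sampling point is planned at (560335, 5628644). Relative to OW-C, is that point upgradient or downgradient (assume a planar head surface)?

With h = a·x + b·y + c and OW-A as origin, the differences give:
  50·a + 20·b = -0.8
  (-10)·a + (-30)·b = +0.6
Eliminate b (×(-30) and ×20, subtract): -1300·a = 12.00 → a = ∂h/∂x = -0.009231
Back-substitute: b = ∂h/∂y = -0.01692.
Head at (560335, 5628644) = 65.8 + (-0.009231)·(195) + (-0.01692)·(-50) = 64.85 m.
That is lower than the 66.4 m at OW-C, so the point is downgradient.

downgradient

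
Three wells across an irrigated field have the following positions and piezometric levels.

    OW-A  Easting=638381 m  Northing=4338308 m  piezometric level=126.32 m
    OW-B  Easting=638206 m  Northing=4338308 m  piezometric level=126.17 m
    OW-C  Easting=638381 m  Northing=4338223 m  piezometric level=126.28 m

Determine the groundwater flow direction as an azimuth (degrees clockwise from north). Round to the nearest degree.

241°

∂h/∂x = (126.17 − 126.32) / (638206 − 638381) = +0.0008571
∂h/∂y = (126.28 − 126.32) / (4338223 − 4338308) = +0.0004706
Flow direction (−∇h) has components (-0.0008571 E, -0.0004706 N).
Azimuth = atan2(E, N) = atan2(-0.0008571, -0.0004706) = 241.2° ≈ 241°.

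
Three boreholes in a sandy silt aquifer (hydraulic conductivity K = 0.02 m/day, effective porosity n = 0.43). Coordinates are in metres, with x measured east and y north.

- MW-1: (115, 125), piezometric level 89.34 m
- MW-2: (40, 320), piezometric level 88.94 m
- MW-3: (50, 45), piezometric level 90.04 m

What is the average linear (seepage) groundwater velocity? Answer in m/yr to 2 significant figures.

0.12 m/yr

Three-point gradient (reference MW-1): Δ to MW-2 = (-75, 195, -0.40), Δ to MW-3 = (-65, -80, +0.70).
∂h/∂x = -0.005596, ∂h/∂y = -0.004203 (det = 18675).
|∇h| = √(-0.005596² + -0.004203²) = 0.006999
Seepage velocity v = K·i/n = 0.02 × 0.006999 / 0.43 = 0.0003255 m/day = 0.1189 m/yr.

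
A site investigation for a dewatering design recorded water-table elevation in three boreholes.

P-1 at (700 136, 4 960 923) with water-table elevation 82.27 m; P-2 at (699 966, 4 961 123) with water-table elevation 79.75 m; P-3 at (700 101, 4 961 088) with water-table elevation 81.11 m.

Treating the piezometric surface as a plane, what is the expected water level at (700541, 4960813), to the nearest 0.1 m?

86.4 m

Differences from P-1: to P-2 (Δx, Δy, Δh) = (-170, 200, -2.52); to P-3 = (-35, 165, -1.16).
Determinant of the coordinate differences = (-170)·165 − (-35)·200 = -21050.
∂h/∂x = [(-2.52)·165 − (-1.16)·200] / -21050 = +0.008732
∂h/∂y = [(-170)·(-1.16) − (-35)·(-2.52)] / -21050 = -0.005178
h(700541, 4960813) = 82.27 + (+0.008732)·(405) + (-0.005178)·(-110) = 82.27 +3.536 +0.570 = 86.376 m.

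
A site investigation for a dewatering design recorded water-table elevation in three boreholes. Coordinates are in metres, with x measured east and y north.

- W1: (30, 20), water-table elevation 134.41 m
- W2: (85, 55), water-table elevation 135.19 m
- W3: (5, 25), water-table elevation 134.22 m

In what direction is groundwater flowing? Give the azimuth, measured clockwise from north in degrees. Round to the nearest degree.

Differences from W1: to W2 (Δx, Δy, Δh) = (55, 35, +0.78); to W3 = (-25, 5, -0.19).
Solve a·Δx + b·Δy = Δh: det = 55·5 − (-25)·35 = 1150.
∂h/∂x = [(+0.78)·5 − (-0.19)·35] / 1150 = +0.009174
∂h/∂y = [55·(-0.19) − (-25)·(+0.78)] / 1150 = +0.007870
Flow direction (−∇h) has components (-0.009174 E, -0.007870 N).
Azimuth = atan2(E, N) = atan2(-0.009174, -0.007870) = 229.4° ≈ 229°.

229°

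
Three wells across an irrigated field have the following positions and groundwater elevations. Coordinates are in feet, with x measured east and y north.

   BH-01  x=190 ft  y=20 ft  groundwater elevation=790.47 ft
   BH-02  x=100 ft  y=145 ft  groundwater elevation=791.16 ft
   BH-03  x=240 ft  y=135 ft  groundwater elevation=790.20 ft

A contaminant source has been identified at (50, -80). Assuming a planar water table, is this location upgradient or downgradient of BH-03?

upgradient

With h = a·x + b·y + c and BH-01 as origin, the differences give:
  (-90)·a + 125·b = +0.69
  50·a + 115·b = -0.27
Eliminate b (×115 and ×125, subtract): -16600·a = 113.100 → a = ∂h/∂x = -0.006813
Back-substitute: b = ∂h/∂y = +0.0006145.
Head at (50, -80) = 790.47 + (-0.006813)·(-140) + (+0.0006145)·(-100) = 791.36 ft.
That is higher than the 790.20 ft at BH-03, so the point is upgradient.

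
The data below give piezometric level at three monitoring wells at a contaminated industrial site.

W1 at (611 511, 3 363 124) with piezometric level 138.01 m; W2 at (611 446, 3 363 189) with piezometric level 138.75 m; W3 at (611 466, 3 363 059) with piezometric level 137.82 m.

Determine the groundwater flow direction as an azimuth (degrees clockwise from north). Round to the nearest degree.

142°

Differences from W1: to W2 (Δx, Δy, Δh) = (-65, 65, +0.74); to W3 = (-45, -65, -0.19).
Determinant of the coordinate differences = (-65)·(-65) − (-45)·65 = 7150.
∂h/∂x = [(+0.74)·(-65) − (-0.19)·65] / 7150 = -0.005000
∂h/∂y = [(-65)·(-0.19) − (-45)·(+0.74)] / 7150 = +0.006385
Flow direction (−∇h) has components (+0.005000 E, -0.006385 N).
Azimuth = atan2(E, N) = atan2(+0.005000, -0.006385) = 141.9° ≈ 142°.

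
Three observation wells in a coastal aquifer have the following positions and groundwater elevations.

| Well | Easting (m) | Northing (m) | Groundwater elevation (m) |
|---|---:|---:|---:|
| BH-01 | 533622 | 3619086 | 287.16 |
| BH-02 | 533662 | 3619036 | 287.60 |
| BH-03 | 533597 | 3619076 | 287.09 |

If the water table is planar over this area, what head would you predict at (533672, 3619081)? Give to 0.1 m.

287.4 m

Taking BH-01 as reference: BH-02−BH-01 = (40, -50, +0.44); BH-03−BH-01 = (-25, -10, -0.07).
Determinant of the coordinate differences = 40·(-10) − (-25)·(-50) = -1650.
∂h/∂x = [(+0.44)·(-10) − (-0.07)·(-50)] / -1650 = +0.004788
∂h/∂y = [40·(-0.07) − (-25)·(+0.44)] / -1650 = -0.004970
h(533672, 3619081) = 287.16 + (+0.004788)·(50) + (-0.004970)·(-5) = 287.16 +0.239 +0.025 = 287.424 m.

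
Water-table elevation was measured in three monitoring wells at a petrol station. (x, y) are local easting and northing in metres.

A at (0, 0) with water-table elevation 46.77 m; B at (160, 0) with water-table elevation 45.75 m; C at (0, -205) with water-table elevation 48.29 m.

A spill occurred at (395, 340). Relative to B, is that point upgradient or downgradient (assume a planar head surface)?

downgradient

∂h/∂x = (45.75 − 46.77) / (160 − 0) = -0.006375
∂h/∂y = (48.29 − 46.77) / (-205 − 0) = -0.007415
Head at (395, 340) = 46.77 + (-0.006375)·(395) + (-0.007415)·(340) = 41.73 m.
That is lower than the 45.75 m at B, so the point is downgradient.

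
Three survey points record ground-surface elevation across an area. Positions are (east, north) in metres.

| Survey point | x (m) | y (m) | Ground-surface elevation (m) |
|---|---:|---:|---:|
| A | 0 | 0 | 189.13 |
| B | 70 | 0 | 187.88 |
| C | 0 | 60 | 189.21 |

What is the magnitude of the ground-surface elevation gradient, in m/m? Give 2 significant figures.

0.018 m/m

∂z/∂x = (187.88 − 189.13) / (70 − 0) = -0.01786
∂z/∂y = (189.21 − 189.13) / (60 − 0) = +0.001333
|∇f| = √(-0.01786² + 0.001333²) = 0.01791 m/m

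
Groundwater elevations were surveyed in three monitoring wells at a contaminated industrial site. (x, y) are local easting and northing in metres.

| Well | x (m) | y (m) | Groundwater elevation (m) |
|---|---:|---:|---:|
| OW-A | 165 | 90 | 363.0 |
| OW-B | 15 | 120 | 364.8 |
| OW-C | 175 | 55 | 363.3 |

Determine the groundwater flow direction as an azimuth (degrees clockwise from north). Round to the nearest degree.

049°

Three-point gradient (reference OW-A): Δ to OW-B = (-150, 30, +1.8), Δ to OW-C = (10, -35, +0.3).
∂h/∂x = -0.01455, ∂h/∂y = -0.01273 (det = 4950).
Flow direction (−∇h) has components (+0.01455 E, +0.01273 N).
Azimuth = atan2(E, N) = atan2(+0.01455, +0.01273) = 48.8° ≈ 049°.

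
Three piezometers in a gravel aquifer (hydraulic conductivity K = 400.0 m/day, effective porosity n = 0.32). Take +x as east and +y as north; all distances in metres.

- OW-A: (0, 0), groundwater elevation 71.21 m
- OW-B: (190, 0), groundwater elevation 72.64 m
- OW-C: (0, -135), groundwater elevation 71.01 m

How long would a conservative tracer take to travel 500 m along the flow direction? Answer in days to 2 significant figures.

∂h/∂x = (72.64 − 71.21) / (190 − 0) = +0.007526
∂h/∂y = (71.01 − 71.21) / (-135 − 0) = +0.001481
|∇h| = √(0.007526² + 0.001481²) = 0.00767
Seepage velocity v = K·i/n = 400.0 × 0.00767 / 0.32 = 9.588 m/day.
t = 500 / 9.588 = 52.15 days.

52 days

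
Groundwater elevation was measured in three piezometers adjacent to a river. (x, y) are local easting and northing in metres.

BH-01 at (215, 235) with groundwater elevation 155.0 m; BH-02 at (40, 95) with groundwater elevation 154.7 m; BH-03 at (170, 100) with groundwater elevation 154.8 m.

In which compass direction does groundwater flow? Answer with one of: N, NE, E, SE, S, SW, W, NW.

Three-point gradient (reference BH-01): Δ to BH-02 = (-175, -140, -0.3), Δ to BH-03 = (-45, -135, -0.2).
∂h/∂x = +0.0007215, ∂h/∂y = +0.001241 (det = 17325).
Flow = −∇h = (-0.0007215 east, -0.001241 north), which points southwest.

SW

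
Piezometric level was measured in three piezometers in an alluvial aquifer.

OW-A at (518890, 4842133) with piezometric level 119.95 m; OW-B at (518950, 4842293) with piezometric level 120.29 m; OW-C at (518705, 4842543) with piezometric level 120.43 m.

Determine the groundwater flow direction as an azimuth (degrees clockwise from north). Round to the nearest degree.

With h = a·x + b·y + c and OW-A as origin, the differences give:
  60·a + 160·b = +0.34
  (-185)·a + 410·b = +0.48
Eliminate b (×410 and ×160, subtract): 54200·a = 62.600 → a = ∂h/∂x = +0.001155
Back-substitute: b = ∂h/∂y = +0.001692.
Flow direction (−∇h) has components (-0.001155 E, -0.001692 N).
Azimuth = atan2(E, N) = atan2(-0.001155, -0.001692) = 214.3° ≈ 214°.

214°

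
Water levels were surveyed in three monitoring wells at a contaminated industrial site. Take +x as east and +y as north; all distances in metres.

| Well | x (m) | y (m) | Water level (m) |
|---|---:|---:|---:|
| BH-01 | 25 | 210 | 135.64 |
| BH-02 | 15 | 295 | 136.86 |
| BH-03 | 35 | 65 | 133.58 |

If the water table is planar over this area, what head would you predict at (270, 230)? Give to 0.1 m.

135.2 m

With h = a·x + b·y + c and BH-01 as origin, the differences give:
  (-10)·a + 85·b = +1.22
  10·a + (-145)·b = -2.06
Eliminate b (×(-145) and ×85, subtract): 600·a = -1.800 → a = ∂h/∂x = -0.003000
Back-substitute: b = ∂h/∂y = +0.01400.
h(270, 230) = 135.64 + (-0.003000)·(245) + (+0.01400)·(20) = 135.64 -0.735 +0.280 = 135.185 m.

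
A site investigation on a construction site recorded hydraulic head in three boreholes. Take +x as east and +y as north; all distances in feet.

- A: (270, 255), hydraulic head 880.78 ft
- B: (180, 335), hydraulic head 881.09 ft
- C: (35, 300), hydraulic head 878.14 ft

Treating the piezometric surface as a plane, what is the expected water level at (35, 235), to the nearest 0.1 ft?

Differences from A: to B (Δx, Δy, Δh) = (-90, 80, +0.31); to C = (-235, 45, -2.64).
Determinant of the coordinate differences = (-90)·45 − (-235)·80 = 14750.
∂h/∂x = [(+0.31)·45 − (-2.64)·80] / 14750 = +0.01526
∂h/∂y = [(-90)·(-2.64) − (-235)·(+0.31)] / 14750 = +0.02105
h(35, 235) = 880.78 + (+0.01526)·(-235) + (+0.02105)·(-20) = 880.78 -3.587 -0.421 = 876.772 ft.

876.8 ft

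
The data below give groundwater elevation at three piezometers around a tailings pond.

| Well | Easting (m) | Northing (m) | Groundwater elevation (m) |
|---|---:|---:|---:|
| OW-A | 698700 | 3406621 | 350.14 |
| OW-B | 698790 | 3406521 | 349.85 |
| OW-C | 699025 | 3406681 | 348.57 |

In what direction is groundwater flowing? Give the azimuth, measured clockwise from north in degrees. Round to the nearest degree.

Taking OW-A as reference: OW-B−OW-A = (90, -100, -0.29); OW-C−OW-A = (325, 60, -1.57).
Determinant of the coordinate differences = 90·60 − 325·(-100) = 37900.
∂h/∂x = [(-0.29)·60 − (-1.57)·(-100)] / 37900 = -0.004602
∂h/∂y = [90·(-1.57) − 325·(-0.29)] / 37900 = -0.001241
Flow direction (−∇h) has components (+0.004602 E, +0.001241 N).
Azimuth = atan2(E, N) = atan2(+0.004602, +0.001241) = 74.9° ≈ 075°.

075°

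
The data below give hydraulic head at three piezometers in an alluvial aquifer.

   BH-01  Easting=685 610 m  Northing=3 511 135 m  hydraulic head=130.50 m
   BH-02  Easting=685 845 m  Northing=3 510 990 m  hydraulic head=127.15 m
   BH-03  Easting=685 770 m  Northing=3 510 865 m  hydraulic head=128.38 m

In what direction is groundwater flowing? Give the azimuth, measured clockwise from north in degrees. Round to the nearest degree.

With h = a·x + b·y + c and BH-01 as origin, the differences give:
  235·a + (-145)·b = -3.35
  160·a + (-270)·b = -2.12
Eliminate b (×(-270) and ×(-145), subtract): -40250·a = 597.100 → a = ∂h/∂x = -0.01483
Back-substitute: b = ∂h/∂y = -0.0009391.
Flow direction (−∇h) has components (+0.01483 E, +0.0009391 N).
Azimuth = atan2(E, N) = atan2(+0.01483, +0.0009391) = 86.4° ≈ 086°.

086°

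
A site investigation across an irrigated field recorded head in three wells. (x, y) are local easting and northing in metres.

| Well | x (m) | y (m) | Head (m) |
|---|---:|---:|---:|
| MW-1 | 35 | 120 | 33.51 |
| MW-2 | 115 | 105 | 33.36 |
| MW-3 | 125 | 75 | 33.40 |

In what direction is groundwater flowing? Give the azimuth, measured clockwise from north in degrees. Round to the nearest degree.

Three-point gradient (reference MW-1): Δ to MW-2 = (80, -15, -0.15), Δ to MW-3 = (90, -45, -0.11).
∂h/∂x = -0.002267, ∂h/∂y = -0.002089 (det = -2250).
Flow direction (−∇h) has components (+0.002267 E, +0.002089 N).
Azimuth = atan2(E, N) = atan2(+0.002267, +0.002089) = 47.3° ≈ 047°.

047°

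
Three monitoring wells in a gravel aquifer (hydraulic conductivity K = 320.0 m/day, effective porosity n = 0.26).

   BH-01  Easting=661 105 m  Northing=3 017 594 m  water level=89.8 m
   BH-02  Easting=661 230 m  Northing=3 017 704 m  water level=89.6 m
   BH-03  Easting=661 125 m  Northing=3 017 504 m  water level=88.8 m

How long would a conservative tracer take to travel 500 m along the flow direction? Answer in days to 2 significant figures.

31 days

With h = a·x + b·y + c and BH-01 as origin, the differences give:
  125·a + 110·b = -0.2
  20·a + (-90)·b = -1.0
Eliminate b (×(-90) and ×110, subtract): -13450·a = 128.00 → a = ∂h/∂x = -0.009517
Back-substitute: b = ∂h/∂y = +0.008996.
|∇h| = √(-0.009517² + 0.008996²) = 0.0131
Seepage velocity v = K·i/n = 320.0 × 0.0131 / 0.26 = 16.12 m/day.
t = 500 / 16.12 = 31.02 days.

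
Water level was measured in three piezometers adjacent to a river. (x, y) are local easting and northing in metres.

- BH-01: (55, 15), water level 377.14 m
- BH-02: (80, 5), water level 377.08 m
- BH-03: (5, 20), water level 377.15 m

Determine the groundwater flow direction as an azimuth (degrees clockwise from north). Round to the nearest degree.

184°

Three-point gradient (reference BH-01): Δ to BH-02 = (25, -10, -0.06), Δ to BH-03 = (-50, 5, +0.01).
∂h/∂x = +0.0005333, ∂h/∂y = +0.007333 (det = -375).
Flow direction (−∇h) has components (-0.0005333 E, -0.007333 N).
Azimuth = atan2(E, N) = atan2(-0.0005333, -0.007333) = 184.2° ≈ 184°.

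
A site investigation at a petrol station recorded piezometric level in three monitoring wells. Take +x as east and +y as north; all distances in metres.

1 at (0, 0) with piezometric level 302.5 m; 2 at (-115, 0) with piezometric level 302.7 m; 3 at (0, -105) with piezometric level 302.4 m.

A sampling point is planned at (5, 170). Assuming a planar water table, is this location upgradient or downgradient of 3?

∂h/∂x = (302.7 − 302.5) / (-115 − 0) = -0.001739
∂h/∂y = (302.4 − 302.5) / (-105 − 0) = +0.0009524
Head at (5, 170) = 302.5 + (-0.001739)·(5) + (+0.0009524)·(170) = 302.65 m.
That is higher than the 302.4 m at 3, so the point is upgradient.

upgradient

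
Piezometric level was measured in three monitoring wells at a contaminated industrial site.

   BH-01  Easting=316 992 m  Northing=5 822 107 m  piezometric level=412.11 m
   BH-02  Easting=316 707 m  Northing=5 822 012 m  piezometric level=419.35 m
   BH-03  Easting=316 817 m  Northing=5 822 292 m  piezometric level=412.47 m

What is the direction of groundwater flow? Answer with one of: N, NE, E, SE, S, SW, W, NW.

Taking BH-01 as reference: BH-02−BH-01 = (-285, -95, +7.24); BH-03−BH-01 = (-175, 185, +0.36).
Determinant of the coordinate differences = (-285)·185 − (-175)·(-95) = -69350.
∂h/∂x = [(+7.24)·185 − (+0.36)·(-95)] / -69350 = -0.01981
∂h/∂y = [(-285)·(+0.36) − (-175)·(+7.24)] / -69350 = -0.01679
Flow = −∇h = (+0.01981 east, +0.01679 north), which points northeast.

NE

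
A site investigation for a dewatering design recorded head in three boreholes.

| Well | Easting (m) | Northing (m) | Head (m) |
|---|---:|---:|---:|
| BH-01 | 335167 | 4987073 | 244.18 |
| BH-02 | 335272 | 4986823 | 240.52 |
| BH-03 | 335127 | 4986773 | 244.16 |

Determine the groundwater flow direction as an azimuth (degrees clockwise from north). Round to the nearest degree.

Differences from BH-01: to BH-02 (Δx, Δy, Δh) = (105, -250, -3.66); to BH-03 = (-40, -300, -0.02).
Solve a·Δx + b·Δy = Δh: det = 105·(-300) − (-40)·(-250) = -41500.
∂h/∂x = [(-3.66)·(-300) − (-0.02)·(-250)] / -41500 = -0.02634
∂h/∂y = [105·(-0.02) − (-40)·(-3.66)] / -41500 = +0.003578
Flow direction (−∇h) has components (+0.02634 E, -0.003578 N).
Azimuth = atan2(E, N) = atan2(+0.02634, -0.003578) = 97.7° ≈ 098°.

098°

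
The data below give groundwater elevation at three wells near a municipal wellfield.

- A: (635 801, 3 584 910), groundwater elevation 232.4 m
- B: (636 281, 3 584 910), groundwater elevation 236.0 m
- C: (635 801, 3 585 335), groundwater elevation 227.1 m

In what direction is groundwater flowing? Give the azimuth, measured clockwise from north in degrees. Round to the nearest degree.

329°

∂h/∂x = (236.0 − 232.4) / (636281 − 635801) = +0.007500
∂h/∂y = (227.1 − 232.4) / (3585335 − 3584910) = -0.01247
Flow direction (−∇h) has components (-0.007500 E, +0.01247 N).
Azimuth = atan2(E, N) = atan2(-0.007500, +0.01247) = 329.0° ≈ 329°.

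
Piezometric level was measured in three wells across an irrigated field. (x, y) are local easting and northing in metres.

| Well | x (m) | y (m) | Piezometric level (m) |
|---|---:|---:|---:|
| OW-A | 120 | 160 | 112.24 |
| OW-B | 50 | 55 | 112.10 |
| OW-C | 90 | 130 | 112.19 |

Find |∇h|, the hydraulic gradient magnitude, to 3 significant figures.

With h = a·x + b·y + c and OW-A as origin, the differences give:
  (-70)·a + (-105)·b = -0.14
  (-30)·a + (-30)·b = -0.05
Eliminate b (×(-30) and ×(-105), subtract): -1050·a = -1.050 → a = ∂h/∂x = +0.0010000
Back-substitute: b = ∂h/∂y = +0.0006667.
|∇h| = √(0.0010000² + 0.0006667²) = 0.001202

0.00120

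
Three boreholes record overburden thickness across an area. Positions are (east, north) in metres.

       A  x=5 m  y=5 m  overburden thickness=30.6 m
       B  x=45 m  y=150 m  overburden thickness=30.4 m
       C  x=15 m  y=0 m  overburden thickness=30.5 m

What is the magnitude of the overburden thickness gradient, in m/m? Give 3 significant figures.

0.00947 m/m

Differences from A: to B (Δx, Δy, Δh) = (40, 145, -0.2); to C = (10, -5, -0.1).
Determinant of the coordinate differences = 40·(-5) − 10·145 = -1650.
∂d/∂x = [(-0.2)·(-5) − (-0.1)·145] / -1650 = -0.009394
∂d/∂y = [40·(-0.1) − 10·(-0.2)] / -1650 = +0.001212
|∇f| = √(-0.009394² + 0.001212²) = 0.009472 m/m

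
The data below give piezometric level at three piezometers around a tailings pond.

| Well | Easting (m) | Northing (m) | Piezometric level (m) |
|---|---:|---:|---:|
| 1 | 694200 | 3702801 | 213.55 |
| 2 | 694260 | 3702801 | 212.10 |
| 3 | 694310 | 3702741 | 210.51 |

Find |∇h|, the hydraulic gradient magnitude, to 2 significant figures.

0.025

Taking 1 as reference: 2−1 = (60, 0, -1.45); 3−1 = (110, -60, -3.04).
Determinant of the coordinate differences = 60·(-60) − 110·0 = -3600.
∂h/∂x = [(-1.45)·(-60) − (-3.04)·0] / -3600 = -0.02417
∂h/∂y = [60·(-3.04) − 110·(-1.45)] / -3600 = +0.006361
|∇h| = √(-0.02417² + 0.006361²) = 0.02499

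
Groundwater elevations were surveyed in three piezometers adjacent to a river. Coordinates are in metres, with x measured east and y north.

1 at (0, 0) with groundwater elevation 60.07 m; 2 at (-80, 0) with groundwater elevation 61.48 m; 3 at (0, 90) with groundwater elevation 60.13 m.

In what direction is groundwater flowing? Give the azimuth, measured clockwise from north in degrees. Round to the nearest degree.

092°

∂h/∂x = (61.48 − 60.07) / (-80 − 0) = -0.01762
∂h/∂y = (60.13 − 60.07) / (90 − 0) = +0.0006667
Flow direction (−∇h) has components (+0.01762 E, -0.0006667 N).
Azimuth = atan2(E, N) = atan2(+0.01762, -0.0006667) = 92.2° ≈ 092°.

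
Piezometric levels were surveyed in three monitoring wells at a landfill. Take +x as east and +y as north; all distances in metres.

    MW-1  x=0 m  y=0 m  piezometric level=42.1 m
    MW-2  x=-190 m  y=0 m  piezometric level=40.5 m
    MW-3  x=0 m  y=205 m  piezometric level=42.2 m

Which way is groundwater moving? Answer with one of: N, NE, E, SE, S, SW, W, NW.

∂h/∂x = (40.5 − 42.1) / (-190 − 0) = +0.008421
∂h/∂y = (42.2 − 42.1) / (205 − 0) = +0.0004878
Flow = −∇h = (-0.008421 east, -0.0004878 north), which points west.

W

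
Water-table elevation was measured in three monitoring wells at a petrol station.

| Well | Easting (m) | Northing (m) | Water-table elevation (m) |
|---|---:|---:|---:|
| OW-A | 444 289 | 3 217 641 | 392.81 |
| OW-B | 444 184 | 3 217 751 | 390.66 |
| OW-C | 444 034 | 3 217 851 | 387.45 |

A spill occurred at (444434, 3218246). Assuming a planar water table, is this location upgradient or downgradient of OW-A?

upgradient

Taking OW-A as reference: OW-B−OW-A = (-105, 110, -2.15); OW-C−OW-A = (-255, 210, -5.36).
Determinant of the coordinate differences = (-105)·210 − (-255)·110 = 6000.
∂h/∂x = [(-2.15)·210 − (-5.36)·110] / 6000 = +0.02302
∂h/∂y = [(-105)·(-5.36) − (-255)·(-2.15)] / 6000 = +0.002425
Head at (444434, 3218246) = 392.81 + (+0.02302)·(145) + (+0.002425)·(605) = 397.61 m.
That is higher than the 392.81 m at OW-A, so the point is upgradient.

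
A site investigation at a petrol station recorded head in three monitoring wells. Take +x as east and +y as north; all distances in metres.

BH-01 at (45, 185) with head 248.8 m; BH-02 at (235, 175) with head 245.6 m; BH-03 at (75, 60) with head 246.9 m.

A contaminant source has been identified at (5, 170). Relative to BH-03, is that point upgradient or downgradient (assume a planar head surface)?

upgradient

Differences from BH-01: to BH-02 (Δx, Δy, Δh) = (190, -10, -3.2); to BH-03 = (30, -125, -1.9).
Solve a·Δx + b·Δy = Δh: det = 190·(-125) − 30·(-10) = -23450.
∂h/∂x = [(-3.2)·(-125) − (-1.9)·(-10)] / -23450 = -0.01625
∂h/∂y = [190·(-1.9) − 30·(-3.2)] / -23450 = +0.01130
Head at (5, 170) = 248.8 + (-0.01625)·(-40) + (+0.01130)·(-15) = 249.28 m.
That is higher than the 246.9 m at BH-03, so the point is upgradient.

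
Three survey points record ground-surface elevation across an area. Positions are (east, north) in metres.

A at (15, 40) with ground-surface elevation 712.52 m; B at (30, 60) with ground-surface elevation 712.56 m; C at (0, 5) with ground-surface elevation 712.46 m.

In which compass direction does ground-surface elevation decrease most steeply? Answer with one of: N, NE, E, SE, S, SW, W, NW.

SW

With z = a·x + b·y + c and A as origin, the differences give:
  15·a + 20·b = +0.04
  (-15)·a + (-35)·b = -0.06
Eliminate b (×(-35) and ×20, subtract): -225·a = -0.200 → a = ∂z/∂x = +0.0008889
Back-substitute: b = ∂z/∂y = +0.001333.
Steepest decrease is along −∇f = (-0.0008889 E, -0.001333 N) → southwest.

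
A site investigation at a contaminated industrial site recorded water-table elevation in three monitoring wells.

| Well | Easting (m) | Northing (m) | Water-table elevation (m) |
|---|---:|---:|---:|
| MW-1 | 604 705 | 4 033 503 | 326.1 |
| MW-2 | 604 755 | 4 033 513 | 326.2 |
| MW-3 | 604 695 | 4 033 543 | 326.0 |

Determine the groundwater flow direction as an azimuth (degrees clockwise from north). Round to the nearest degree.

309°

Differences from MW-1: to MW-2 (Δx, Δy, Δh) = (50, 10, +0.1); to MW-3 = (-10, 40, -0.1).
Determinant of the coordinate differences = 50·40 − (-10)·10 = 2100.
∂h/∂x = [(+0.1)·40 − (-0.1)·10] / 2100 = +0.002381
∂h/∂y = [50·(-0.1) − (-10)·(+0.1)] / 2100 = -0.001905
Flow direction (−∇h) has components (-0.002381 E, +0.001905 N).
Azimuth = atan2(E, N) = atan2(-0.002381, +0.001905) = 308.7° ≈ 309°.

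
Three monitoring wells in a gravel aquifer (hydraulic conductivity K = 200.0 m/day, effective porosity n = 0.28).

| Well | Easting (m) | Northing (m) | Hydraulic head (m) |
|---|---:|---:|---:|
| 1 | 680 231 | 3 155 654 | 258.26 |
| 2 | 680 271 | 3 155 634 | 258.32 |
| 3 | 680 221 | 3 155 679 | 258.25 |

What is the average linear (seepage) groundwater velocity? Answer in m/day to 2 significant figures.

Taking 1 as reference: 2−1 = (40, -20, +0.06); 3−1 = (-10, 25, -0.01).
Solve a·Δx + b·Δy = Δh: det = 40·25 − (-10)·(-20) = 800.
∂h/∂x = [(+0.06)·25 − (-0.01)·(-20)] / 800 = +0.001625
∂h/∂y = [40·(-0.01) − (-10)·(+0.06)] / 800 = +0.0002500
|∇h| = √(0.001625² + 0.0002500²) = 0.001644
Seepage velocity v = K·i/n = 200.0 × 0.001644 / 0.28 = 1.174 m/day.

1.2 m/day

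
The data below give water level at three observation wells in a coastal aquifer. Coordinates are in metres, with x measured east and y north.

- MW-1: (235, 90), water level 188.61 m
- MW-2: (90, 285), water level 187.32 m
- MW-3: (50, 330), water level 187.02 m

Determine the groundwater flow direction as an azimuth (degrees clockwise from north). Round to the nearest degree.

Taking MW-1 as reference: MW-2−MW-1 = (-145, 195, -1.29); MW-3−MW-1 = (-185, 240, -1.59).
Solve a·Δx + b·Δy = Δh: det = (-145)·240 − (-185)·195 = 1275.
∂h/∂x = [(-1.29)·240 − (-1.59)·195] / 1275 = +0.0003529
∂h/∂y = [(-145)·(-1.59) − (-185)·(-1.29)] / 1275 = -0.006353
Flow direction (−∇h) has components (-0.0003529 E, +0.006353 N).
Azimuth = atan2(E, N) = atan2(-0.0003529, +0.006353) = 356.8° ≈ 357°.

357°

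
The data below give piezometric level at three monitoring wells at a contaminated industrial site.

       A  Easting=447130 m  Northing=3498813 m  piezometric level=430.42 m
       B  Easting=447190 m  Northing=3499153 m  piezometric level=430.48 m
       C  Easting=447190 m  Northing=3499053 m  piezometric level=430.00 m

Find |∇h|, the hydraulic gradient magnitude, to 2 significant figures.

0.027

Differences from A: to B (Δx, Δy, Δh) = (60, 340, +0.06); to C = (60, 240, -0.42).
Solve a·Δx + b·Δy = Δh: det = 60·240 − 60·340 = -6000.
∂h/∂x = [(+0.06)·240 − (-0.42)·340] / -6000 = -0.02620
∂h/∂y = [60·(-0.42) − 60·(+0.06)] / -6000 = +0.004800
|∇h| = √(-0.02620² + 0.004800²) = 0.02664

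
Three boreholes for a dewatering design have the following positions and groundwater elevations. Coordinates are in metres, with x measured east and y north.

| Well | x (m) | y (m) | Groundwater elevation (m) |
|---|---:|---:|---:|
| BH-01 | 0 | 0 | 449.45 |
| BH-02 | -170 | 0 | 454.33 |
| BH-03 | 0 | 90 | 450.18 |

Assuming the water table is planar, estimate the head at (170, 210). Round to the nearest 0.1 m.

446.3 m

∂h/∂x = (454.33 − 449.45) / (-170 − 0) = -0.02871
∂h/∂y = (450.18 − 449.45) / (90 − 0) = +0.008111
h(170, 210) = 449.45 + (-0.02871)·(170) + (+0.008111)·(210) = 449.45 -4.880 +1.703 = 446.273 m.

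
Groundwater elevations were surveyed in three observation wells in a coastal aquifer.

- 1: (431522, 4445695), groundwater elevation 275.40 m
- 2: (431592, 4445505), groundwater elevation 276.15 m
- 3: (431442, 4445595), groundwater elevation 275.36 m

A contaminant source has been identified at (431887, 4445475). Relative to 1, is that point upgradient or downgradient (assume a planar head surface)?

upgradient

Differences from 1: to 2 (Δx, Δy, Δh) = (70, -190, +0.75); to 3 = (-80, -100, -0.04).
Solve a·Δx + b·Δy = Δh: det = 70·(-100) − (-80)·(-190) = -22200.
∂h/∂x = [(+0.75)·(-100) − (-0.04)·(-190)] / -22200 = +0.003721
∂h/∂y = [70·(-0.04) − (-80)·(+0.75)] / -22200 = -0.002577
Head at (431887, 4445475) = 275.40 + (+0.003721)·(365) + (-0.002577)·(-220) = 277.32 m.
That is higher than the 275.40 m at 1, so the point is upgradient.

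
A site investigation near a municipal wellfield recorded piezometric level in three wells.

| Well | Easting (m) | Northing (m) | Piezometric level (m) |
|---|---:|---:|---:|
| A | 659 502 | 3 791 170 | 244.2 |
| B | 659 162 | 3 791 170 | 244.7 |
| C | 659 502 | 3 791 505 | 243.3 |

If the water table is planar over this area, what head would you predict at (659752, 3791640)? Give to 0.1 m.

∂h/∂x = (244.7 − 244.2) / (659162 − 659502) = -0.001471
∂h/∂y = (243.3 − 244.2) / (3791505 − 3791170) = -0.002687
h(659752, 3791640) = 244.2 + (-0.001471)·(250) + (-0.002687)·(470) = 244.2 -0.368 -1.263 = 242.570 m.

242.6 m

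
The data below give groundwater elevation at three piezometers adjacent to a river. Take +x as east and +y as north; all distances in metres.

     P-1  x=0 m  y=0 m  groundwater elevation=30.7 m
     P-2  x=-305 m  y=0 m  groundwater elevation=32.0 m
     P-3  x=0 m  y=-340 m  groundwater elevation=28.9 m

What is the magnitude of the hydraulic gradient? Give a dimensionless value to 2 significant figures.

∂h/∂x = (32.0 − 30.7) / (-305 − 0) = -0.004262
∂h/∂y = (28.9 − 30.7) / (-340 − 0) = +0.005294
|∇h| = √(-0.004262² + 0.005294²) = 0.006796

0.0068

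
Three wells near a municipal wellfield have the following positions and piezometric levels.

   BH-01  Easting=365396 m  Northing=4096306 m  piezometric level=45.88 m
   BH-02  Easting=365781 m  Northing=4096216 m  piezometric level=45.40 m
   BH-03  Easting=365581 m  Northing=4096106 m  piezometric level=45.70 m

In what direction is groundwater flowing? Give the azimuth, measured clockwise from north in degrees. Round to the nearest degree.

076°

Taking BH-01 as reference: BH-02−BH-01 = (385, -90, -0.48); BH-03−BH-01 = (185, -200, -0.18).
Determinant of the coordinate differences = 385·(-200) − 185·(-90) = -60350.
∂h/∂x = [(-0.48)·(-200) − (-0.18)·(-90)] / -60350 = -0.001322
∂h/∂y = [385·(-0.18) − 185·(-0.48)] / -60350 = -0.0003231
Flow direction (−∇h) has components (+0.001322 E, +0.0003231 N).
Azimuth = atan2(E, N) = atan2(+0.001322, +0.0003231) = 76.3° ≈ 076°.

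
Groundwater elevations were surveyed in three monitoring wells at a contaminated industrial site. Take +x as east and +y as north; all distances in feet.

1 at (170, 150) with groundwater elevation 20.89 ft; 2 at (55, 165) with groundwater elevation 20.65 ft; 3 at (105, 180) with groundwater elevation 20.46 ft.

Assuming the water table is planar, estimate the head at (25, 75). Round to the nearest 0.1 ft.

With h = a·x + b·y + c and 1 as origin, the differences give:
  (-115)·a + 15·b = -0.24
  (-65)·a + 30·b = -0.43
Eliminate b (×30 and ×15, subtract): -2475·a = -0.750 → a = ∂h/∂x = +0.0003030
Back-substitute: b = ∂h/∂y = -0.01368.
h(25, 75) = 20.89 + (+0.0003030)·(-145) + (-0.01368)·(-75) = 20.89 -0.044 +1.026 = 21.872 ft.

21.9 ft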